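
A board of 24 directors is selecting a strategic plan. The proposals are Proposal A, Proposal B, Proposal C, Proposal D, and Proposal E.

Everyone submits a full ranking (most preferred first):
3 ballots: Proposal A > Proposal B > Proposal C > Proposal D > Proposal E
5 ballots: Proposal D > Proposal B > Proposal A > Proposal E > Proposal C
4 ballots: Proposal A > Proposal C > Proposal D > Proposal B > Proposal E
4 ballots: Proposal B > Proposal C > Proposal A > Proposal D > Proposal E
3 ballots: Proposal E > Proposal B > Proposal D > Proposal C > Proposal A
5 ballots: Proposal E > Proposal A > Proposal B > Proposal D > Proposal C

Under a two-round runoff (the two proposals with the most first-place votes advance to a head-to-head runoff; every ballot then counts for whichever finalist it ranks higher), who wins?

Proposal A

Round 1 first-place votes: Proposal A 7, Proposal B 4, Proposal C 0, Proposal D 5, Proposal E 8. Proposal E and Proposal A advance.
Runoff: Proposal E is ranked above Proposal A on 8 ballots, Proposal A above Proposal E on 16.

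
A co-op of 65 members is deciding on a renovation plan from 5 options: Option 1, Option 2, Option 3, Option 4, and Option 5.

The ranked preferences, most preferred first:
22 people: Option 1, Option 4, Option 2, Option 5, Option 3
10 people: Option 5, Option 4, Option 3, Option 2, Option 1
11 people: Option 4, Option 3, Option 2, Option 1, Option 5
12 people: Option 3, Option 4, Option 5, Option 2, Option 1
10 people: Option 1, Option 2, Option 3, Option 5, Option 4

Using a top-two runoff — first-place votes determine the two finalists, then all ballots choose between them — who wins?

Round 1 first-place votes: Option 1 32, Option 2 0, Option 3 12, Option 4 11, Option 5 10. Option 1 and Option 3 advance.
Runoff: Option 1 is ranked above Option 3 on 32 ballots, Option 3 above Option 1 on 33.

Option 3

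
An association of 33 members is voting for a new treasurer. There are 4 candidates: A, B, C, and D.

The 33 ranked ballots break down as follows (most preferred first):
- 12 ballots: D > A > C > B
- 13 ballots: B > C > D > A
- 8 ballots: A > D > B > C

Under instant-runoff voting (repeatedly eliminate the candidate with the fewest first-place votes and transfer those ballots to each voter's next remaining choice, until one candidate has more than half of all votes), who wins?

Round 1: A 8, B 13, C 0, D 12. C eliminated.
Round 2: A 8, B 13, D 12. A eliminated.
Round 3: B 13, D 20. D has a majority (≥17).

D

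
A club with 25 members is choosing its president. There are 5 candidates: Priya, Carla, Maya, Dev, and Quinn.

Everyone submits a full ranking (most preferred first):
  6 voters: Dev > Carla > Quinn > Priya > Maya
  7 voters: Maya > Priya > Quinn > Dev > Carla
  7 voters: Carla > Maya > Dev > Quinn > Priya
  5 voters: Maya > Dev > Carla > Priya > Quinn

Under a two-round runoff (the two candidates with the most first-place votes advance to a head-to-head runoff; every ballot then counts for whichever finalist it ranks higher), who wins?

Carla

Round 1 first-place votes: Priya 0, Carla 7, Maya 12, Dev 6, Quinn 0. Maya and Carla advance.
Runoff: Maya is ranked above Carla on 12 ballots, Carla above Maya on 13.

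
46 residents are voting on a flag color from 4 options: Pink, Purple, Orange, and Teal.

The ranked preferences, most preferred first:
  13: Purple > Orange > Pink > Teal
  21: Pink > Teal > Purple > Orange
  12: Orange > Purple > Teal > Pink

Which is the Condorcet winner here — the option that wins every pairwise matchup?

Purple

Purple vs Pink: 25–21
Purple vs Orange: 34–12
Purple vs Teal: 25–21
Purple beats every other option.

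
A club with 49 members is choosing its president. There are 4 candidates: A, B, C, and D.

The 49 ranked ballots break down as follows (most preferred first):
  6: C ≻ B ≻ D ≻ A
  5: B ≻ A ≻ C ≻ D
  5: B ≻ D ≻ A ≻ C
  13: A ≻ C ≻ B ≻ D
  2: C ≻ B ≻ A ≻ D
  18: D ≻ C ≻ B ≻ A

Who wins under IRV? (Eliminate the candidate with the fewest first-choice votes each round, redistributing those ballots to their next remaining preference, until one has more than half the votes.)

Round 1: A 13, B 10, C 8, D 18. C eliminated.
Round 2: A 13, B 18, D 18. A eliminated.
Round 3: B 31, D 18. B has a majority (≥25).

B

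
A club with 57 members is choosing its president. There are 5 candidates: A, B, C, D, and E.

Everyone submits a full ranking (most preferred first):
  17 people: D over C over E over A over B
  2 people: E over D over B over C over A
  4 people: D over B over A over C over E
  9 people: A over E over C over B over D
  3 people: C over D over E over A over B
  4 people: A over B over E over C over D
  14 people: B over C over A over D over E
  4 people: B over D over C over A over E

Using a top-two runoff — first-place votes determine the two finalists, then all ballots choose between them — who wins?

Round 1 first-place votes: A 13, B 18, C 3, D 21, E 2. D and B advance.
Runoff: D is ranked above B on 26 ballots, B above D on 31.

B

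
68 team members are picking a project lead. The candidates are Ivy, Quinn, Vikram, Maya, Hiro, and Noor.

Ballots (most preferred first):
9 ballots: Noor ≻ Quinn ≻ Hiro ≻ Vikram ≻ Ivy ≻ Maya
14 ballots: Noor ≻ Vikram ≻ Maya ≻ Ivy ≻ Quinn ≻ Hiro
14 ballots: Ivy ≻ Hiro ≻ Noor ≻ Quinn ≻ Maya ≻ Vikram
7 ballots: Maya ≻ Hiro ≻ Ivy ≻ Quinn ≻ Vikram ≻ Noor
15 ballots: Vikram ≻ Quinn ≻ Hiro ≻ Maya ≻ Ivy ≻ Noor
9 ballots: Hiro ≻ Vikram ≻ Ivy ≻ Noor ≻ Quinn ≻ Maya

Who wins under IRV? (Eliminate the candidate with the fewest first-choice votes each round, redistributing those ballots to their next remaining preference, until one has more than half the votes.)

Hiro

Round 1: Ivy 14, Quinn 0, Vikram 15, Maya 7, Hiro 9, Noor 23. Quinn eliminated.
Round 2: Ivy 14, Vikram 15, Maya 7, Hiro 9, Noor 23. Maya eliminated.
Round 3: Ivy 14, Vikram 15, Hiro 16, Noor 23. Ivy eliminated.
Round 4: Vikram 15, Hiro 30, Noor 23. Vikram eliminated.
Round 5: Hiro 45, Noor 23. Hiro has a majority (≥35).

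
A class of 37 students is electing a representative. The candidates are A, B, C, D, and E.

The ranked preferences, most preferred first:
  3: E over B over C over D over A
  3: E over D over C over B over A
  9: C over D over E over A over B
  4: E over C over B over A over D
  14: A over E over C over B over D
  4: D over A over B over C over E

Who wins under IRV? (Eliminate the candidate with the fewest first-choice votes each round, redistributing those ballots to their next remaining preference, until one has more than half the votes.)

Round 1: A 14, B 0, C 9, D 4, E 10. B eliminated.
Round 2: A 14, C 9, D 4, E 10. D eliminated.
Round 3: A 18, C 9, E 10. C eliminated.
Round 4: A 18, E 19. E has a majority (≥19).

E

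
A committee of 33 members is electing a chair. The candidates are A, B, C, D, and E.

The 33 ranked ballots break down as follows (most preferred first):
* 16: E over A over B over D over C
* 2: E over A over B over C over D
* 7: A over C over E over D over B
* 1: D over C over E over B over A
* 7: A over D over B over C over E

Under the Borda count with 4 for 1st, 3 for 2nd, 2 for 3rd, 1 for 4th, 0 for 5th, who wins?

A

A: 16×3 + 2×3 + 7×4 + 1×0 + 7×4 = 110
B: 16×2 + 2×2 + 7×0 + 1×1 + 7×2 = 51
C: 16×0 + 2×1 + 7×3 + 1×3 + 7×1 = 33
D: 16×1 + 2×0 + 7×1 + 1×4 + 7×3 = 48
E: 16×4 + 2×4 + 7×2 + 1×2 + 7×0 = 88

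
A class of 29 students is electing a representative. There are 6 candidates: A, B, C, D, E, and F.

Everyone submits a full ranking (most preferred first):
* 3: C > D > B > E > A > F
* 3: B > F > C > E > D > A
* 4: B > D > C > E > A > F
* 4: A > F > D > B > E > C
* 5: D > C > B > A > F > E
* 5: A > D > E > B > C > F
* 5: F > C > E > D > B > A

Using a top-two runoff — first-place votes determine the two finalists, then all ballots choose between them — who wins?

B

Round 1 first-place votes: A 9, B 7, C 3, D 5, E 0, F 5. A and B advance.
Runoff: A is ranked above B on 9 ballots, B above A on 20.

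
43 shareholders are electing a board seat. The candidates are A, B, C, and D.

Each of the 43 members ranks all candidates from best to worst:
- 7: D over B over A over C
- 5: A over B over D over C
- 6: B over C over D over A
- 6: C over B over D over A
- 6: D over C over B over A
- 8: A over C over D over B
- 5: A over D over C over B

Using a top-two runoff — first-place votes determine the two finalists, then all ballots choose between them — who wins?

Round 1 first-place votes: A 18, B 6, C 6, D 13. A and D advance.
Runoff: A is ranked above D on 18 ballots, D above A on 25.

D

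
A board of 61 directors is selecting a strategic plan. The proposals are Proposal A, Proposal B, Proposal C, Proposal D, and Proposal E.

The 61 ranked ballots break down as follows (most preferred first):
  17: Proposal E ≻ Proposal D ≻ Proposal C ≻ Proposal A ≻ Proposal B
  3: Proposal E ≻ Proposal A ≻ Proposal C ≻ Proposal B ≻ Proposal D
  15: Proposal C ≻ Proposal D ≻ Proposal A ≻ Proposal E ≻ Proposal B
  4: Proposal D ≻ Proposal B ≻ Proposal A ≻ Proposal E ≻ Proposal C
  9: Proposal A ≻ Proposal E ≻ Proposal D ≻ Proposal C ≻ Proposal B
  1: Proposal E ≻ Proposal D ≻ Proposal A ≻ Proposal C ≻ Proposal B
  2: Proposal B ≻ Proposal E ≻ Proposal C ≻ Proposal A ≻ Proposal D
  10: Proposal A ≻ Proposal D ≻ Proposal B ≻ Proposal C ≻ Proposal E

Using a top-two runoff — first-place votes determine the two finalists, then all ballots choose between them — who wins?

Proposal A

Round 1 first-place votes: Proposal A 19, Proposal B 2, Proposal C 15, Proposal D 4, Proposal E 21. Proposal E and Proposal A advance.
Runoff: Proposal E is ranked above Proposal A on 23 ballots, Proposal A above Proposal E on 38.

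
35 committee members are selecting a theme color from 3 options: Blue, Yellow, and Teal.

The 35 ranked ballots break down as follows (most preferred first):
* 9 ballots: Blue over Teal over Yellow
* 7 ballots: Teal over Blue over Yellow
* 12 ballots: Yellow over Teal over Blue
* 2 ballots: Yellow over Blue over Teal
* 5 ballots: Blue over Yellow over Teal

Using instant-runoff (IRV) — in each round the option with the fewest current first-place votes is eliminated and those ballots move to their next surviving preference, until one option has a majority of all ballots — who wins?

Blue

Round 1: Blue 14, Yellow 14, Teal 7. Teal eliminated.
Round 2: Blue 21, Yellow 14. Blue has a majority (≥18).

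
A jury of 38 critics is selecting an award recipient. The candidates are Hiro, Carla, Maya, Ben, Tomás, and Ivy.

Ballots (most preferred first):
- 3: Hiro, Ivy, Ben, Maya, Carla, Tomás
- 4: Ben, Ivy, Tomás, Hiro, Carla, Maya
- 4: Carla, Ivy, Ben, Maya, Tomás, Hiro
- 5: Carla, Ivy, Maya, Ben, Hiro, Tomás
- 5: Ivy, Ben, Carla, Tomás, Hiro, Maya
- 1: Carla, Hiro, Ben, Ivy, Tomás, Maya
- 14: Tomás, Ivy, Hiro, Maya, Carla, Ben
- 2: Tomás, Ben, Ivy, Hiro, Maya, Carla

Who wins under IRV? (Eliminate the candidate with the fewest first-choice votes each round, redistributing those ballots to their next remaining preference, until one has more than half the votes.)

Round 1: Hiro 3, Carla 10, Maya 0, Ben 4, Tomás 16, Ivy 5. Maya eliminated.
Round 2: Hiro 3, Carla 10, Ben 4, Tomás 16, Ivy 5. Hiro eliminated.
Round 3: Carla 10, Ben 4, Tomás 16, Ivy 8. Ben eliminated.
Round 4: Carla 10, Tomás 16, Ivy 12. Carla eliminated.
Round 5: Tomás 16, Ivy 22. Ivy has a majority (≥20).

Ivy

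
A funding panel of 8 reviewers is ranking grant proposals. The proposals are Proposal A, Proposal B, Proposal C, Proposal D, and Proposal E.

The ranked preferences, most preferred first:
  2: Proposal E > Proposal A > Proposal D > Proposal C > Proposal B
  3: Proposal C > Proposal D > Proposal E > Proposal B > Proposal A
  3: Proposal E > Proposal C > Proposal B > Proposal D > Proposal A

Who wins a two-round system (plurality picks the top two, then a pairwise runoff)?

Round 1 first-place votes: Proposal A 0, Proposal B 0, Proposal C 3, Proposal D 0, Proposal E 5. Proposal E and Proposal C advance.
Runoff: Proposal E is ranked above Proposal C on 5 ballots, Proposal C above Proposal E on 3.

Proposal E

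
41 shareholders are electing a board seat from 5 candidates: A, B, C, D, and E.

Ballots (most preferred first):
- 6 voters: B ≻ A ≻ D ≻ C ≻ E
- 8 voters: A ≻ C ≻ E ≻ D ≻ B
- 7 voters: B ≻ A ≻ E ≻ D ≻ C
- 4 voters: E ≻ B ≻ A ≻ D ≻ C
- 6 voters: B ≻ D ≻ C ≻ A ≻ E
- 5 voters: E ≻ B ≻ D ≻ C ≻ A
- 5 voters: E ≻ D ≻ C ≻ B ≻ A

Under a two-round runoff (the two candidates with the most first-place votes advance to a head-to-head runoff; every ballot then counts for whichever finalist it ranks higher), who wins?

Round 1 first-place votes: A 8, B 19, C 0, D 0, E 14. B and E advance.
Runoff: B is ranked above E on 19 ballots, E above B on 22.

E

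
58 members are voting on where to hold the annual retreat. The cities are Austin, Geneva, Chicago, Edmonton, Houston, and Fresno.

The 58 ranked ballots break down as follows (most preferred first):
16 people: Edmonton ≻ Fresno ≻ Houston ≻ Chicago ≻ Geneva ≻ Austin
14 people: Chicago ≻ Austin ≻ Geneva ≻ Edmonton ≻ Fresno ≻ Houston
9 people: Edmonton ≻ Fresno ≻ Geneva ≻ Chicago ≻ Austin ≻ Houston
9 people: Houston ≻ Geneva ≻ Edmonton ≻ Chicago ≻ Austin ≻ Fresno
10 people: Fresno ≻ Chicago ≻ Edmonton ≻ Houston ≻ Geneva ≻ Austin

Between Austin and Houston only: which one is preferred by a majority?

Houston

Austin is ranked above Houston on 23 ballots; Houston above Austin on 35.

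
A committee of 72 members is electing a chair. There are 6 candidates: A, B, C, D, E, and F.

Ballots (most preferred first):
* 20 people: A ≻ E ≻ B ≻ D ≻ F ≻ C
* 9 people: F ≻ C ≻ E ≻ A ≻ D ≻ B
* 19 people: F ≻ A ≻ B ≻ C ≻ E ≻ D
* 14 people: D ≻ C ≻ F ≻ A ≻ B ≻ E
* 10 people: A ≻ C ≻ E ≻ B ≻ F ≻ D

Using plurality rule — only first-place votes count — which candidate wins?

A

First-place votes: A 30, B 0, C 0, D 14, E 0, F 28.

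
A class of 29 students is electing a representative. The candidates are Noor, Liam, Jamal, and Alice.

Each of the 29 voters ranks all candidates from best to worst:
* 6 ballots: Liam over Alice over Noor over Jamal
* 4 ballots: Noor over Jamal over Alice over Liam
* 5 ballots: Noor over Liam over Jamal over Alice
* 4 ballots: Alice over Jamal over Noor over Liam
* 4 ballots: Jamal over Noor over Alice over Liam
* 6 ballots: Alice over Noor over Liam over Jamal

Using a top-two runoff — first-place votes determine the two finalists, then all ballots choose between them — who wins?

Round 1 first-place votes: Noor 9, Liam 6, Jamal 4, Alice 10. Alice and Noor advance.
Runoff: Alice is ranked above Noor on 16 ballots, Noor above Alice on 13.

Alice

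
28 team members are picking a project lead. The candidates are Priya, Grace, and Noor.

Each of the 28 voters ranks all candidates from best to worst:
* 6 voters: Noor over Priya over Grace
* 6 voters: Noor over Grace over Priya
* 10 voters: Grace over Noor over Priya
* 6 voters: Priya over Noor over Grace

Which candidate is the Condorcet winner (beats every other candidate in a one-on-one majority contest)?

Noor

Noor vs Priya: 22–6
Noor vs Grace: 18–10
Noor beats every other candidate.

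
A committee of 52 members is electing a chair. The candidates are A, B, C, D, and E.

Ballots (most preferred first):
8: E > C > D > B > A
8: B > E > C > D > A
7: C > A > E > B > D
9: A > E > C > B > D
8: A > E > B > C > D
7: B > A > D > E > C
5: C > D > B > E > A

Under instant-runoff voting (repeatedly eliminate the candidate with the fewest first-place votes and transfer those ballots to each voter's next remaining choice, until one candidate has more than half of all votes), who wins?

C

Round 1: A 17, B 15, C 12, D 0, E 8. D eliminated.
Round 2: A 17, B 15, C 12, E 8. E eliminated.
Round 3: A 17, B 15, C 20. B eliminated.
Round 4: A 24, C 28. C has a majority (≥27).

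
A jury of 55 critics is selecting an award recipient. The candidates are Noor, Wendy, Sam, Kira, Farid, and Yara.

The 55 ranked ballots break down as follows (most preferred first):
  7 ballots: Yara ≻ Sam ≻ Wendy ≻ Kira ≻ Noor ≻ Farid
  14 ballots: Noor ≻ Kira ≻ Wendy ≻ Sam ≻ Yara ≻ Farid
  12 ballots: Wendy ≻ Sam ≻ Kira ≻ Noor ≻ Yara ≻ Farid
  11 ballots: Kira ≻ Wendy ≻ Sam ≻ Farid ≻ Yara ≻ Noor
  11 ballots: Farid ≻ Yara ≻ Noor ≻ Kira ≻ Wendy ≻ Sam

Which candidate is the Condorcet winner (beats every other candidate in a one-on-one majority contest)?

Kira vs Noor: 30–25
Kira vs Wendy: 36–19
Kira vs Sam: 36–19
Kira vs Farid: 44–11
Kira vs Yara: 37–18
Kira beats every other candidate.

Kira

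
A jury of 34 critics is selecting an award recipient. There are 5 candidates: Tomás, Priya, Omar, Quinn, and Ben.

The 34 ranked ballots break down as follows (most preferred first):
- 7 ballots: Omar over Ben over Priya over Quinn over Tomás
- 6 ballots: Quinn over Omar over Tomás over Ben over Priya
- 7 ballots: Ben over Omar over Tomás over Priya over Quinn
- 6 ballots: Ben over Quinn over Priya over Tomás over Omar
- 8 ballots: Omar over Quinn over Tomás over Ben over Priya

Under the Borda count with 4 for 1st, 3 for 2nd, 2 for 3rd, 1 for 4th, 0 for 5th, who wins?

Tomás: 7×0 + 6×2 + 7×2 + 6×1 + 8×2 = 48
Priya: 7×2 + 6×0 + 7×1 + 6×2 + 8×0 = 33
Omar: 7×4 + 6×3 + 7×3 + 6×0 + 8×4 = 99
Quinn: 7×1 + 6×4 + 7×0 + 6×3 + 8×3 = 73
Ben: 7×3 + 6×1 + 7×4 + 6×4 + 8×1 = 87

Omar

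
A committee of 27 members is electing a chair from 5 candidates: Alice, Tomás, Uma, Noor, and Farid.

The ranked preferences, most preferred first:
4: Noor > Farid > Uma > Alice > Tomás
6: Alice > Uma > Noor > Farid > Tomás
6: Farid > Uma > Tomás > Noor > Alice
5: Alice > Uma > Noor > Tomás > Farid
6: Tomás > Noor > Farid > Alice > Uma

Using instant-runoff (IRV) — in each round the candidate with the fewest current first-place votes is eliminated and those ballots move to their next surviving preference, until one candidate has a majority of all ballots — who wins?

Round 1: Alice 11, Tomás 6, Uma 0, Noor 4, Farid 6. Uma eliminated.
Round 2: Alice 11, Tomás 6, Noor 4, Farid 6. Noor eliminated.
Round 3: Alice 11, Tomás 6, Farid 10. Tomás eliminated.
Round 4: Alice 11, Farid 16. Farid has a majority (≥14).

Farid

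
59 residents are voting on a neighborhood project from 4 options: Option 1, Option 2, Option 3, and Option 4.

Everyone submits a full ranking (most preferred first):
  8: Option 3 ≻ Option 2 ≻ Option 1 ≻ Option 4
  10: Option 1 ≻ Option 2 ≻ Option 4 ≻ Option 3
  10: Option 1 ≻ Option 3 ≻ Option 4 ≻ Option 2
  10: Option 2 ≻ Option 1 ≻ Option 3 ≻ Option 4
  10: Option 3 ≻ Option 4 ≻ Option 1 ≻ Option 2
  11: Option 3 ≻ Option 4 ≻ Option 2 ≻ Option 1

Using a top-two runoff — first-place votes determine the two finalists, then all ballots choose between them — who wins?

Option 1

Round 1 first-place votes: Option 1 20, Option 2 10, Option 3 29, Option 4 0. Option 3 and Option 1 advance.
Runoff: Option 3 is ranked above Option 1 on 29 ballots, Option 1 above Option 3 on 30.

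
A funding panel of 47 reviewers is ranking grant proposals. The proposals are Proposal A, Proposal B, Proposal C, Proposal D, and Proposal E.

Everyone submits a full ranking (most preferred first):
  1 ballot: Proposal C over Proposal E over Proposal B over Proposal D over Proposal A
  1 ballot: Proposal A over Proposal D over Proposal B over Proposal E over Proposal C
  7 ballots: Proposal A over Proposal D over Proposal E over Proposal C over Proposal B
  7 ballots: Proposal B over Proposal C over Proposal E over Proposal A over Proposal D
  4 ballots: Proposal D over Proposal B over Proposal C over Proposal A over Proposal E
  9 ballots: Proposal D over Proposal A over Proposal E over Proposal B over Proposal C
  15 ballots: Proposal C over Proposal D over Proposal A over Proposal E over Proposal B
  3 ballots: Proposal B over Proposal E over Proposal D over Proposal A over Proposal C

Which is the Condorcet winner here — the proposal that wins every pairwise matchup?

Proposal D vs Proposal A: 32–15
Proposal D vs Proposal B: 36–11
Proposal D vs Proposal C: 24–23
Proposal D vs Proposal E: 36–11
Proposal D beats every other proposal.

Proposal D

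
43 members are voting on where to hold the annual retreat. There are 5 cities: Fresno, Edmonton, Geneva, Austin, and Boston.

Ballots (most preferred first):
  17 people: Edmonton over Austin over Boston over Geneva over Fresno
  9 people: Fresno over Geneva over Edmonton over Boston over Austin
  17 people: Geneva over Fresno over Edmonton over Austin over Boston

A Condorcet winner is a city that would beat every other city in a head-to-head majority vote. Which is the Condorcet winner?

Geneva

Geneva vs Fresno: 34–9
Geneva vs Edmonton: 26–17
Geneva vs Austin: 26–17
Geneva vs Boston: 26–17
Geneva beats every other city.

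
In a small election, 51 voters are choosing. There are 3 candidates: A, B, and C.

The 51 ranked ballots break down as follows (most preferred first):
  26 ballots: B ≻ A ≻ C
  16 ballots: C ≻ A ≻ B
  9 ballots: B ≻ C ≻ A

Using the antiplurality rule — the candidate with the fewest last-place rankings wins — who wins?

Last-place votes: A 9, B 16, C 26.

A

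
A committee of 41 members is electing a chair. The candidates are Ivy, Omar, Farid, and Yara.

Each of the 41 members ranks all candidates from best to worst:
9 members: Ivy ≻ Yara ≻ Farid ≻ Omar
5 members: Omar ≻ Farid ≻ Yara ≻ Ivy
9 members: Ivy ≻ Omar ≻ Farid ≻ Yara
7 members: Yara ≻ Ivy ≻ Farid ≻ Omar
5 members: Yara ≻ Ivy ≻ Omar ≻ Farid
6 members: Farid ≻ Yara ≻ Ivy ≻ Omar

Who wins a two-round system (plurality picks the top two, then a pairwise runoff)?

Round 1 first-place votes: Ivy 18, Omar 5, Farid 6, Yara 12. Ivy and Yara advance.
Runoff: Ivy is ranked above Yara on 18 ballots, Yara above Ivy on 23.

Yara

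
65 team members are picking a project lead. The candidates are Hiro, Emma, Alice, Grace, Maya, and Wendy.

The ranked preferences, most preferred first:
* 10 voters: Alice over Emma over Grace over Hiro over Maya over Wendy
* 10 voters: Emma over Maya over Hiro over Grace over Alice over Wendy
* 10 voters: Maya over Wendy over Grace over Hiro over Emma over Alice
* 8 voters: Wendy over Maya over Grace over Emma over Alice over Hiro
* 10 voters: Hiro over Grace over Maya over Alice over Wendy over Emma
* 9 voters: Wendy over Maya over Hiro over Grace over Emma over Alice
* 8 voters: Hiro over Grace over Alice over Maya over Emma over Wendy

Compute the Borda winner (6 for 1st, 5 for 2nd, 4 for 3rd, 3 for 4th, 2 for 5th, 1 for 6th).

Maya

Hiro: 10×3 + 10×4 + 10×3 + 8×1 + 10×6 + 9×4 + 8×6 = 252
Emma: 10×5 + 10×6 + 10×2 + 8×3 + 10×1 + 9×2 + 8×2 = 198
Alice: 10×6 + 10×2 + 10×1 + 8×2 + 10×3 + 9×1 + 8×4 = 177
Grace: 10×4 + 10×3 + 10×4 + 8×4 + 10×5 + 9×3 + 8×5 = 259
Maya: 10×2 + 10×5 + 10×6 + 8×5 + 10×4 + 9×5 + 8×3 = 279
Wendy: 10×1 + 10×1 + 10×5 + 8×6 + 10×2 + 9×6 + 8×1 = 200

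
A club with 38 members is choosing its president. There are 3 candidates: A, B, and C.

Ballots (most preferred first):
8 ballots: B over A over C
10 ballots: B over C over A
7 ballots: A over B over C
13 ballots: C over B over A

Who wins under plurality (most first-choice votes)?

First-place votes: A 7, B 18, C 13.

B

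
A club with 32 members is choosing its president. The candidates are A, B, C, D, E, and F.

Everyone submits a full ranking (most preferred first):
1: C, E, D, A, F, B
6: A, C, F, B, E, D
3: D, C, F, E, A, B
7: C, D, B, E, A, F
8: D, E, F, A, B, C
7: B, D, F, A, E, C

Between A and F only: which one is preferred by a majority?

F

A is ranked above F on 14 ballots; F above A on 18.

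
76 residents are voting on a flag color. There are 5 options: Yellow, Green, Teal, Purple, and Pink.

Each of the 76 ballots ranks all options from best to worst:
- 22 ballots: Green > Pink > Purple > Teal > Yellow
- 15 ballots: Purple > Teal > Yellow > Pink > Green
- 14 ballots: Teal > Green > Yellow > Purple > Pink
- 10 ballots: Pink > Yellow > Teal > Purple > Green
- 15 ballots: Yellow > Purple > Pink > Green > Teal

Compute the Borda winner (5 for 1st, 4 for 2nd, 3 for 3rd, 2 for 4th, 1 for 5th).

Yellow: 22×1 + 15×3 + 14×3 + 10×4 + 15×5 = 224
Green: 22×5 + 15×1 + 14×4 + 10×1 + 15×2 = 221
Teal: 22×2 + 15×4 + 14×5 + 10×3 + 15×1 = 219
Purple: 22×3 + 15×5 + 14×2 + 10×2 + 15×4 = 249
Pink: 22×4 + 15×2 + 14×1 + 10×5 + 15×3 = 227

Purple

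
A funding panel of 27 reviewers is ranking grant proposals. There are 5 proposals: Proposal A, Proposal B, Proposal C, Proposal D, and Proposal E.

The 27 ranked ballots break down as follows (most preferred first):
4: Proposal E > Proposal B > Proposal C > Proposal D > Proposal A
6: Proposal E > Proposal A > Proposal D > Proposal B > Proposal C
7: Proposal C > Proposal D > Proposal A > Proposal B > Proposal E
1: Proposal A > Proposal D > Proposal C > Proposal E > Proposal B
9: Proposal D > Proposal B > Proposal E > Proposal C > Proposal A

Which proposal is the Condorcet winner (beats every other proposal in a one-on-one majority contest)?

Proposal D

Proposal D vs Proposal A: 20–7
Proposal D vs Proposal B: 23–4
Proposal D vs Proposal C: 16–11
Proposal D vs Proposal E: 17–10
Proposal D beats every other proposal.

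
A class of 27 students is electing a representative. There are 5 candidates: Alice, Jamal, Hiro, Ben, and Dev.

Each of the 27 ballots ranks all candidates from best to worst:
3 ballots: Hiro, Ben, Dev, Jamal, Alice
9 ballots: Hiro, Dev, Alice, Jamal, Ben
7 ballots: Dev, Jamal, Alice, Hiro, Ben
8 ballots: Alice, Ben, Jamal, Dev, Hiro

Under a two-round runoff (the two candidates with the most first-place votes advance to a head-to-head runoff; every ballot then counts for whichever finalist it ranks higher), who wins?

Alice

Round 1 first-place votes: Alice 8, Jamal 0, Hiro 12, Ben 0, Dev 7. Hiro and Alice advance.
Runoff: Hiro is ranked above Alice on 12 ballots, Alice above Hiro on 15.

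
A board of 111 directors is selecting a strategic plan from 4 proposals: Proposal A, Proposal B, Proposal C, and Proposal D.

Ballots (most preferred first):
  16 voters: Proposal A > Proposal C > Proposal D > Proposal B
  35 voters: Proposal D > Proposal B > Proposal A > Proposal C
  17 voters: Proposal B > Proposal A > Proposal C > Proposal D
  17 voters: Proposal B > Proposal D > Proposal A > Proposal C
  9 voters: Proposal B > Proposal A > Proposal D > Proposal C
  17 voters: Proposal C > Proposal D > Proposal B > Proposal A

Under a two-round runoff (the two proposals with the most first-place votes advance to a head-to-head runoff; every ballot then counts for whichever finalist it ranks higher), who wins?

Round 1 first-place votes: Proposal A 16, Proposal B 43, Proposal C 17, Proposal D 35. Proposal B and Proposal D advance.
Runoff: Proposal B is ranked above Proposal D on 43 ballots, Proposal D above Proposal B on 68.

Proposal D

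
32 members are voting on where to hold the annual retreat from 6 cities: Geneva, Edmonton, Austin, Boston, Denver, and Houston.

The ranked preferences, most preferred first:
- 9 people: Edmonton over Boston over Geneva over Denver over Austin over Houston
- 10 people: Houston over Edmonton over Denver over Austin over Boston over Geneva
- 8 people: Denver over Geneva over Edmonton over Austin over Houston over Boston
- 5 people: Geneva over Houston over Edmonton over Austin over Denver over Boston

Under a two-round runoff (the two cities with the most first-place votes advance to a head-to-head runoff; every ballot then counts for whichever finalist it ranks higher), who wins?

Edmonton

Round 1 first-place votes: Geneva 5, Edmonton 9, Austin 0, Boston 0, Denver 8, Houston 10. Houston and Edmonton advance.
Runoff: Houston is ranked above Edmonton on 15 ballots, Edmonton above Houston on 17.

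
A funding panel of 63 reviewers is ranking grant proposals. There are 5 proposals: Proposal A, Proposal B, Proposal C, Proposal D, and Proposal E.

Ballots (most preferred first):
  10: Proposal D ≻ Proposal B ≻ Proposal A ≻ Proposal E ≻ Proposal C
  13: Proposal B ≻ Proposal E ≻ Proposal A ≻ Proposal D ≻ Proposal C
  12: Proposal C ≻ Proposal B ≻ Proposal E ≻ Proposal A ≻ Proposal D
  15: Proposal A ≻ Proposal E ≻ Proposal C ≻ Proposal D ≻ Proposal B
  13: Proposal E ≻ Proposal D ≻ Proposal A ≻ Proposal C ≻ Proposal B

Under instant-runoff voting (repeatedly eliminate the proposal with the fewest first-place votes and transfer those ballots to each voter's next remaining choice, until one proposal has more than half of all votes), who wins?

Round 1: Proposal A 15, Proposal B 13, Proposal C 12, Proposal D 10, Proposal E 13. Proposal D eliminated.
Round 2: Proposal A 15, Proposal B 23, Proposal C 12, Proposal E 13. Proposal C eliminated.
Round 3: Proposal A 15, Proposal B 35, Proposal E 13. Proposal B has a majority (≥32).

Proposal B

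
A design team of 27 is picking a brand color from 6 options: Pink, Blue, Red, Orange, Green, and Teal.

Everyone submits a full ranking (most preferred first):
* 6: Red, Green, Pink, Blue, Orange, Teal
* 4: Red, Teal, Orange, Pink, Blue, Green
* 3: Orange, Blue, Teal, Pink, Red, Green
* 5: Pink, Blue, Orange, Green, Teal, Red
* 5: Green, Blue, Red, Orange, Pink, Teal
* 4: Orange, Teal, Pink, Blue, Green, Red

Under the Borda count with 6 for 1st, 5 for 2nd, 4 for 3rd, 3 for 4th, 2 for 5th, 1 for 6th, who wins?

Pink: 6×4 + 4×3 + 3×3 + 5×6 + 5×2 + 4×4 = 101
Blue: 6×3 + 4×2 + 3×5 + 5×5 + 5×5 + 4×3 = 103
Red: 6×6 + 4×6 + 3×2 + 5×1 + 5×4 + 4×1 = 95
Orange: 6×2 + 4×4 + 3×6 + 5×4 + 5×3 + 4×6 = 105
Green: 6×5 + 4×1 + 3×1 + 5×3 + 5×6 + 4×2 = 90
Teal: 6×1 + 4×5 + 3×4 + 5×2 + 5×1 + 4×5 = 73

Orange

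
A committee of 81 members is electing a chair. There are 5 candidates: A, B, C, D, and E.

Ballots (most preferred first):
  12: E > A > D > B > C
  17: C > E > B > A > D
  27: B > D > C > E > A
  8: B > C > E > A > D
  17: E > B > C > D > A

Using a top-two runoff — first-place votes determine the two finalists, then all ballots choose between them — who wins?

E

Round 1 first-place votes: A 0, B 35, C 17, D 0, E 29. B and E advance.
Runoff: B is ranked above E on 35 ballots, E above B on 46.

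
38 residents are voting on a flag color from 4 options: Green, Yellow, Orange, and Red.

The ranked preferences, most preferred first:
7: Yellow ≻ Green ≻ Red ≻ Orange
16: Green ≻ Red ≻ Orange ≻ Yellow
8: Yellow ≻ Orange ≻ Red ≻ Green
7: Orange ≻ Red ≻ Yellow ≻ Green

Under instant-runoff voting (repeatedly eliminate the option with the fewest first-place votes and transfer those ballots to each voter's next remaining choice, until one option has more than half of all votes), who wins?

Yellow

Round 1: Green 16, Yellow 15, Orange 7, Red 0. Red eliminated.
Round 2: Green 16, Yellow 15, Orange 7. Orange eliminated.
Round 3: Green 16, Yellow 22. Yellow has a majority (≥20).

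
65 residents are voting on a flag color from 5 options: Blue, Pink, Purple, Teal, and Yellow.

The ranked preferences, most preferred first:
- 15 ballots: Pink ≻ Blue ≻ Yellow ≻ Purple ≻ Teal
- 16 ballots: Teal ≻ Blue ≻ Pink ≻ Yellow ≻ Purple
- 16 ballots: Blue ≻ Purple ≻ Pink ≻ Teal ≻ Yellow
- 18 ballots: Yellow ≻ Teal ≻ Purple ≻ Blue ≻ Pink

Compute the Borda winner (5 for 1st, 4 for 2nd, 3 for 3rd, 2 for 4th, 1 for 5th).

Blue

Blue: 15×4 + 16×4 + 16×5 + 18×2 = 240
Pink: 15×5 + 16×3 + 16×3 + 18×1 = 189
Purple: 15×2 + 16×1 + 16×4 + 18×3 = 164
Teal: 15×1 + 16×5 + 16×2 + 18×4 = 199
Yellow: 15×3 + 16×2 + 16×1 + 18×5 = 183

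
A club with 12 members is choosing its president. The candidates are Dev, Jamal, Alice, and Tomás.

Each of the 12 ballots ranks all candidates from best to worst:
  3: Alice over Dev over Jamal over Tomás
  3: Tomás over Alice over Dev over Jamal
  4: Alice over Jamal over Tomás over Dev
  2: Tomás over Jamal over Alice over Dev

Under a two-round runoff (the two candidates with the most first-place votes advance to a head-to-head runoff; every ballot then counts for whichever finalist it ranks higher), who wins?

Round 1 first-place votes: Dev 0, Jamal 0, Alice 7, Tomás 5. Alice and Tomás advance.
Runoff: Alice is ranked above Tomás on 7 ballots, Tomás above Alice on 5.

Alice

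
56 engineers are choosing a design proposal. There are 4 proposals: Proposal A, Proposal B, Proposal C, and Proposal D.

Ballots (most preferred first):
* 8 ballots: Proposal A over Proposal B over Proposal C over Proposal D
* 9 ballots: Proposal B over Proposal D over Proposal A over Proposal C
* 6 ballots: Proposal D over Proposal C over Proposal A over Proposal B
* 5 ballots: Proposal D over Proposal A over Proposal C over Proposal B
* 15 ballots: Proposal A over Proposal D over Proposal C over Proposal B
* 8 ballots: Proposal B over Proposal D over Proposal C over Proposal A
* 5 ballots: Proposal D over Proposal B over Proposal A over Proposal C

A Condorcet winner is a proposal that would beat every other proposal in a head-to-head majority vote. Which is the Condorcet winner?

Proposal D

Proposal D vs Proposal A: 33–23
Proposal D vs Proposal B: 31–25
Proposal D vs Proposal C: 48–8
Proposal D beats every other proposal.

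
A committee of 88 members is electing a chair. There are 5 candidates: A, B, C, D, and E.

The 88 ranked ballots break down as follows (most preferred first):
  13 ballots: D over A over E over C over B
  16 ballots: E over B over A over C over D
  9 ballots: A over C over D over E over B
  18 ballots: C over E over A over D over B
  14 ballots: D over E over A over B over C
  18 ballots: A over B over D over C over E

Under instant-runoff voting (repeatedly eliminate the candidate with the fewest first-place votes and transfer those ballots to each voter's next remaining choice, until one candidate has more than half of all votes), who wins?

A

Round 1: A 27, B 0, C 18, D 27, E 16. B eliminated.
Round 2: A 27, C 18, D 27, E 16. E eliminated.
Round 3: A 43, C 18, D 27. C eliminated.
Round 4: A 61, D 27. A has a majority (≥45).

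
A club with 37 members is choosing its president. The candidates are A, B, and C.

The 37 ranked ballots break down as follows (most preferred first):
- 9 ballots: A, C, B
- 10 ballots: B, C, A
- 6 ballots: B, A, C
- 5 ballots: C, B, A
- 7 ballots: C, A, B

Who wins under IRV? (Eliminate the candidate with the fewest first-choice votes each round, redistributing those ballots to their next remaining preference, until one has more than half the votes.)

Round 1: A 9, B 16, C 12. A eliminated.
Round 2: B 16, C 21. C has a majority (≥19).

C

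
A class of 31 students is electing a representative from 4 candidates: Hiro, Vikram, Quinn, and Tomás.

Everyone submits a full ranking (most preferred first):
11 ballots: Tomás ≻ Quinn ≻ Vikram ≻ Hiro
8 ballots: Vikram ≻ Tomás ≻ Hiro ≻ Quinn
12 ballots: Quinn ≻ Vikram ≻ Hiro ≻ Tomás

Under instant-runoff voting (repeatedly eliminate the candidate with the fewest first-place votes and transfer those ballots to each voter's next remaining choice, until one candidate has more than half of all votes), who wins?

Tomás

Round 1: Hiro 0, Vikram 8, Quinn 12, Tomás 11. Hiro eliminated.
Round 2: Vikram 8, Quinn 12, Tomás 11. Vikram eliminated.
Round 3: Quinn 12, Tomás 19. Tomás has a majority (≥16).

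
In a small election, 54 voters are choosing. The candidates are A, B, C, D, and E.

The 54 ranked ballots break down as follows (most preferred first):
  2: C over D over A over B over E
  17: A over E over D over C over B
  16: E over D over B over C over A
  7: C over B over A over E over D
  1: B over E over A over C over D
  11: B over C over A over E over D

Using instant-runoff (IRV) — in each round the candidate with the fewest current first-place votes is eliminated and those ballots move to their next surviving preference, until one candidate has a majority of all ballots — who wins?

B

Round 1: A 17, B 12, C 9, D 0, E 16. D eliminated.
Round 2: A 17, B 12, C 9, E 16. C eliminated.
Round 3: A 19, B 19, E 16. E eliminated.
Round 4: A 19, B 35. B has a majority (≥28).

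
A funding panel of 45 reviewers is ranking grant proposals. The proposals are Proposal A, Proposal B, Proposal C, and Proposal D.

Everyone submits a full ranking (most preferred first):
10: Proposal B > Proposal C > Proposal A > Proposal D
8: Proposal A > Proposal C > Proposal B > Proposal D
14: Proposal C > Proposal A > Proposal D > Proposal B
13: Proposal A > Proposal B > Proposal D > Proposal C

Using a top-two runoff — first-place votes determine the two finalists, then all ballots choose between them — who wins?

Proposal C

Round 1 first-place votes: Proposal A 21, Proposal B 10, Proposal C 14, Proposal D 0. Proposal A and Proposal C advance.
Runoff: Proposal A is ranked above Proposal C on 21 ballots, Proposal C above Proposal A on 24.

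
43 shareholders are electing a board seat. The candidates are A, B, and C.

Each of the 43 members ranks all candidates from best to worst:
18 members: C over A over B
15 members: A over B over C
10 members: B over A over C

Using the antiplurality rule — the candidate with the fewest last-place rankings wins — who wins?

A

Last-place votes: A 0, B 18, C 25.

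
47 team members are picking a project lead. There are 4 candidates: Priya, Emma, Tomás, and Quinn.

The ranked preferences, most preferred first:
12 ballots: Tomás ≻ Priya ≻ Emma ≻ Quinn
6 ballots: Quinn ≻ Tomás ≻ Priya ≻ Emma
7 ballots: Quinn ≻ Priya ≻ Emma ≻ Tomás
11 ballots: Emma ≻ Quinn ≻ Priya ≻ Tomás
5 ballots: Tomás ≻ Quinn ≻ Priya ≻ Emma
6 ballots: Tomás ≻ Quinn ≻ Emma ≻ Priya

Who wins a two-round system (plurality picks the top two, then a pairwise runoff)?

Quinn

Round 1 first-place votes: Priya 0, Emma 11, Tomás 23, Quinn 13. Tomás and Quinn advance.
Runoff: Tomás is ranked above Quinn on 23 ballots, Quinn above Tomás on 24.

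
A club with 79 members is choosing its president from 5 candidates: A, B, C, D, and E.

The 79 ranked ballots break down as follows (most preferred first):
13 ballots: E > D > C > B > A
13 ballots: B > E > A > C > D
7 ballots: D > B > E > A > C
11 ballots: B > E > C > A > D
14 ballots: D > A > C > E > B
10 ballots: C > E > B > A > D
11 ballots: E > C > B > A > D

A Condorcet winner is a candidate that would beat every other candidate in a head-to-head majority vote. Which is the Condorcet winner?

E

E vs A: 65–14
E vs B: 48–31
E vs C: 55–24
E vs D: 58–21
E beats every other candidate.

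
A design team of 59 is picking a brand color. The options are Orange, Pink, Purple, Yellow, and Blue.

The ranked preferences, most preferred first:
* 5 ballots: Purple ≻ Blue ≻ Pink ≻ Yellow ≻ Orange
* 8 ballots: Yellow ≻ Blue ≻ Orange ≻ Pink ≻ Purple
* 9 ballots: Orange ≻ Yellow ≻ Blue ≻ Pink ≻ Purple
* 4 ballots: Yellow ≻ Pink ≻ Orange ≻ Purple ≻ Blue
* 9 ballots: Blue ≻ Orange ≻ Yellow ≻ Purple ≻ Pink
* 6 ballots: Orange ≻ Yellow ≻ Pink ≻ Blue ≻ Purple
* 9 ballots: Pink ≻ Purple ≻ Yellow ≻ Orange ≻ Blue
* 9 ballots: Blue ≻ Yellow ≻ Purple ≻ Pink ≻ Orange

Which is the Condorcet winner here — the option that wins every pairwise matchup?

Yellow

Yellow vs Orange: 35–24
Yellow vs Pink: 45–14
Yellow vs Purple: 45–14
Yellow vs Blue: 36–23
Yellow beats every other option.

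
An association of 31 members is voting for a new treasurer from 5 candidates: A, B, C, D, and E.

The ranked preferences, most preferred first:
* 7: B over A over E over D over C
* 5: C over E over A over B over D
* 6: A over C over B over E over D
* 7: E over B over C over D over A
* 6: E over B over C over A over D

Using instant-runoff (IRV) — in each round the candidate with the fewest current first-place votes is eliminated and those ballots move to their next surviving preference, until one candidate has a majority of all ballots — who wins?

E

Round 1: A 6, B 7, C 5, D 0, E 13. D eliminated.
Round 2: A 6, B 7, C 5, E 13. C eliminated.
Round 3: A 6, B 7, E 18. E has a majority (≥16).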